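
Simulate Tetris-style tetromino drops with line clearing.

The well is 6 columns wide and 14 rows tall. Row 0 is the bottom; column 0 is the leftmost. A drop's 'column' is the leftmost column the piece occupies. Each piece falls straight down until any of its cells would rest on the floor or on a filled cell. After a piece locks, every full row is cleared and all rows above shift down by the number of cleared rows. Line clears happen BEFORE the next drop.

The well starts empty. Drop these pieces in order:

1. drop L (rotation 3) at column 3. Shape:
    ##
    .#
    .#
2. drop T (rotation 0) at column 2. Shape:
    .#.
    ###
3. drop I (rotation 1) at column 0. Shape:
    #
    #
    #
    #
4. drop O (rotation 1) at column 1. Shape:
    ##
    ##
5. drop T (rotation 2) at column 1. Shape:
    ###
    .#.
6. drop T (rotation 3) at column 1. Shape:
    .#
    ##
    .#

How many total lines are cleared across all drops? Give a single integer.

Drop 1: L rot3 at col 3 lands with bottom-row=0; cleared 0 line(s) (total 0); column heights now [0 0 0 3 3 0], max=3
Drop 2: T rot0 at col 2 lands with bottom-row=3; cleared 0 line(s) (total 0); column heights now [0 0 4 5 4 0], max=5
Drop 3: I rot1 at col 0 lands with bottom-row=0; cleared 0 line(s) (total 0); column heights now [4 0 4 5 4 0], max=5
Drop 4: O rot1 at col 1 lands with bottom-row=4; cleared 0 line(s) (total 0); column heights now [4 6 6 5 4 0], max=6
Drop 5: T rot2 at col 1 lands with bottom-row=6; cleared 0 line(s) (total 0); column heights now [4 8 8 8 4 0], max=8
Drop 6: T rot3 at col 1 lands with bottom-row=8; cleared 0 line(s) (total 0); column heights now [4 10 11 8 4 0], max=11

Answer: 0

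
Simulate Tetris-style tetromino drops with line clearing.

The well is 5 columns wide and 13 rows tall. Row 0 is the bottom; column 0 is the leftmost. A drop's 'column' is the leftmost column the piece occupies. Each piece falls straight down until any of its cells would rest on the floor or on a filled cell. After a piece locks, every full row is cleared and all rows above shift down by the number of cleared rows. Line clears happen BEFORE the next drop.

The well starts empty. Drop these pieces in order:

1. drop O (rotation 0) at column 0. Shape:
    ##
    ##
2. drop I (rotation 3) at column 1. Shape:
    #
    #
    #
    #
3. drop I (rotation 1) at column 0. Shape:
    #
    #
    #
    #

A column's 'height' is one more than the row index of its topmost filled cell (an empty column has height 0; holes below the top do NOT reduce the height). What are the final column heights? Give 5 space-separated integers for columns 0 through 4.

Drop 1: O rot0 at col 0 lands with bottom-row=0; cleared 0 line(s) (total 0); column heights now [2 2 0 0 0], max=2
Drop 2: I rot3 at col 1 lands with bottom-row=2; cleared 0 line(s) (total 0); column heights now [2 6 0 0 0], max=6
Drop 3: I rot1 at col 0 lands with bottom-row=2; cleared 0 line(s) (total 0); column heights now [6 6 0 0 0], max=6

Answer: 6 6 0 0 0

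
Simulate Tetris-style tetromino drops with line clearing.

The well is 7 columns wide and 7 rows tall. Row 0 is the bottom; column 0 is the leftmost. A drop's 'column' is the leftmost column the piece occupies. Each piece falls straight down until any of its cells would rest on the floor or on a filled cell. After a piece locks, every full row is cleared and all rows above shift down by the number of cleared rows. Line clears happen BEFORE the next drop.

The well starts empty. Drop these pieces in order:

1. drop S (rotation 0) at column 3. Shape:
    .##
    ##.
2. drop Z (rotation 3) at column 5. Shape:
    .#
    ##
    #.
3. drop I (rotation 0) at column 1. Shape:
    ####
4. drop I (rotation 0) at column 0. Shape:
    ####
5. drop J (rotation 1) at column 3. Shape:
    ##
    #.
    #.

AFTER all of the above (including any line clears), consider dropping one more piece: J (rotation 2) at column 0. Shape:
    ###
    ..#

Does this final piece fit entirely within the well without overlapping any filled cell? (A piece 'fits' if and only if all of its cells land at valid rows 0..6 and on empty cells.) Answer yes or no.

Answer: yes

Derivation:
Drop 1: S rot0 at col 3 lands with bottom-row=0; cleared 0 line(s) (total 0); column heights now [0 0 0 1 2 2 0], max=2
Drop 2: Z rot3 at col 5 lands with bottom-row=2; cleared 0 line(s) (total 0); column heights now [0 0 0 1 2 4 5], max=5
Drop 3: I rot0 at col 1 lands with bottom-row=2; cleared 0 line(s) (total 0); column heights now [0 3 3 3 3 4 5], max=5
Drop 4: I rot0 at col 0 lands with bottom-row=3; cleared 0 line(s) (total 0); column heights now [4 4 4 4 3 4 5], max=5
Drop 5: J rot1 at col 3 lands with bottom-row=4; cleared 0 line(s) (total 0); column heights now [4 4 4 7 7 4 5], max=7
Test piece J rot2 at col 0 (width 3): heights before test = [4 4 4 7 7 4 5]; fits = True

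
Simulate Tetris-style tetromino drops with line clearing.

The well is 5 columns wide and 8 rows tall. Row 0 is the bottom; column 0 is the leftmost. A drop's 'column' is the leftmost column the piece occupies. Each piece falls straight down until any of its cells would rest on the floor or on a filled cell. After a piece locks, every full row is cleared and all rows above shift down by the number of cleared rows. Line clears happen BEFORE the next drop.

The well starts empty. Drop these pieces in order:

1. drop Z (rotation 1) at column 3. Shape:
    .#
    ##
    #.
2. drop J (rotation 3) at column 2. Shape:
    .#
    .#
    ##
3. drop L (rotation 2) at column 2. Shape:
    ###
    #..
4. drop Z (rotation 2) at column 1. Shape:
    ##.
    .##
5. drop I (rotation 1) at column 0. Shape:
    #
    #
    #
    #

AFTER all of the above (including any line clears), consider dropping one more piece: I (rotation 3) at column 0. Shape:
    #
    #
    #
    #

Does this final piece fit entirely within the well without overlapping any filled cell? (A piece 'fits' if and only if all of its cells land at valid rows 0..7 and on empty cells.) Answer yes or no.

Drop 1: Z rot1 at col 3 lands with bottom-row=0; cleared 0 line(s) (total 0); column heights now [0 0 0 2 3], max=3
Drop 2: J rot3 at col 2 lands with bottom-row=2; cleared 0 line(s) (total 0); column heights now [0 0 3 5 3], max=5
Drop 3: L rot2 at col 2 lands with bottom-row=4; cleared 0 line(s) (total 0); column heights now [0 0 6 6 6], max=6
Drop 4: Z rot2 at col 1 lands with bottom-row=6; cleared 0 line(s) (total 0); column heights now [0 8 8 7 6], max=8
Drop 5: I rot1 at col 0 lands with bottom-row=0; cleared 0 line(s) (total 0); column heights now [4 8 8 7 6], max=8
Test piece I rot3 at col 0 (width 1): heights before test = [4 8 8 7 6]; fits = True

Answer: yes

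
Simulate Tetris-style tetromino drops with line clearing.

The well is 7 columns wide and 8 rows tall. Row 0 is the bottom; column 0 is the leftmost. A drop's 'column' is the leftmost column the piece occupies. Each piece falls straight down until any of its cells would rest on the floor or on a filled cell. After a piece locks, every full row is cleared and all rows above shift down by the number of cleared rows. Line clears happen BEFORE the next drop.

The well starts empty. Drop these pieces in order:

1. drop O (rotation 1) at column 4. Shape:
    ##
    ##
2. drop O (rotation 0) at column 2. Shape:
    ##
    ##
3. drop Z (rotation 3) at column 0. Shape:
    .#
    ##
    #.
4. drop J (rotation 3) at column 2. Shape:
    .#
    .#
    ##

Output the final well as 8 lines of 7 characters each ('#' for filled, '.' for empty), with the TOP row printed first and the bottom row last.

Answer: .......
.......
.......
...#...
...#...
.###...
######.
#.####.

Derivation:
Drop 1: O rot1 at col 4 lands with bottom-row=0; cleared 0 line(s) (total 0); column heights now [0 0 0 0 2 2 0], max=2
Drop 2: O rot0 at col 2 lands with bottom-row=0; cleared 0 line(s) (total 0); column heights now [0 0 2 2 2 2 0], max=2
Drop 3: Z rot3 at col 0 lands with bottom-row=0; cleared 0 line(s) (total 0); column heights now [2 3 2 2 2 2 0], max=3
Drop 4: J rot3 at col 2 lands with bottom-row=2; cleared 0 line(s) (total 0); column heights now [2 3 3 5 2 2 0], max=5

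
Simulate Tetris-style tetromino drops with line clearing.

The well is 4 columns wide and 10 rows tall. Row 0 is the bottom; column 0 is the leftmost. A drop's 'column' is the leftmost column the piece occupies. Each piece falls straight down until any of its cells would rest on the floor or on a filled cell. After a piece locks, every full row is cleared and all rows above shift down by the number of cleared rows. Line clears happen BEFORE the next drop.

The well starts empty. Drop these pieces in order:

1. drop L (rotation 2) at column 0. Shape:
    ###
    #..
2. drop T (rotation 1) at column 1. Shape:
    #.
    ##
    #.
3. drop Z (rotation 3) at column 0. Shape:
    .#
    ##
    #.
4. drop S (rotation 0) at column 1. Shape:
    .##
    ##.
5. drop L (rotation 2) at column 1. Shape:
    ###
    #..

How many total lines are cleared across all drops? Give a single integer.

Drop 1: L rot2 at col 0 lands with bottom-row=0; cleared 0 line(s) (total 0); column heights now [2 2 2 0], max=2
Drop 2: T rot1 at col 1 lands with bottom-row=2; cleared 0 line(s) (total 0); column heights now [2 5 4 0], max=5
Drop 3: Z rot3 at col 0 lands with bottom-row=4; cleared 0 line(s) (total 0); column heights now [6 7 4 0], max=7
Drop 4: S rot0 at col 1 lands with bottom-row=7; cleared 0 line(s) (total 0); column heights now [6 8 9 9], max=9
Drop 5: L rot2 at col 1 lands with bottom-row=8; cleared 0 line(s) (total 0); column heights now [6 10 10 10], max=10

Answer: 0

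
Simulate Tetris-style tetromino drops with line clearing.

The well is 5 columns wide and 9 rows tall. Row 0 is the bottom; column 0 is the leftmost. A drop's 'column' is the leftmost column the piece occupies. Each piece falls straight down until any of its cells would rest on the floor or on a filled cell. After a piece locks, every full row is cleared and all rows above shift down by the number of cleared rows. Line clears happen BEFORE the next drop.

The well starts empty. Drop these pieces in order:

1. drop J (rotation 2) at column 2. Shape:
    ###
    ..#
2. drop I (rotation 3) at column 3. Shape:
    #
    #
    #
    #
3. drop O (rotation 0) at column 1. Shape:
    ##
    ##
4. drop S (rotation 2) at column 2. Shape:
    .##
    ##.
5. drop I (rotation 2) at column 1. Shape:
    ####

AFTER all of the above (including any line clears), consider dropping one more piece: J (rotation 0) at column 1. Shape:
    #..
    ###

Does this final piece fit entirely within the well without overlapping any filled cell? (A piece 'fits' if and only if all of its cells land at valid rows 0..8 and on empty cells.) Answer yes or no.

Answer: no

Derivation:
Drop 1: J rot2 at col 2 lands with bottom-row=0; cleared 0 line(s) (total 0); column heights now [0 0 2 2 2], max=2
Drop 2: I rot3 at col 3 lands with bottom-row=2; cleared 0 line(s) (total 0); column heights now [0 0 2 6 2], max=6
Drop 3: O rot0 at col 1 lands with bottom-row=2; cleared 0 line(s) (total 0); column heights now [0 4 4 6 2], max=6
Drop 4: S rot2 at col 2 lands with bottom-row=6; cleared 0 line(s) (total 0); column heights now [0 4 7 8 8], max=8
Drop 5: I rot2 at col 1 lands with bottom-row=8; cleared 0 line(s) (total 0); column heights now [0 9 9 9 9], max=9
Test piece J rot0 at col 1 (width 3): heights before test = [0 9 9 9 9]; fits = False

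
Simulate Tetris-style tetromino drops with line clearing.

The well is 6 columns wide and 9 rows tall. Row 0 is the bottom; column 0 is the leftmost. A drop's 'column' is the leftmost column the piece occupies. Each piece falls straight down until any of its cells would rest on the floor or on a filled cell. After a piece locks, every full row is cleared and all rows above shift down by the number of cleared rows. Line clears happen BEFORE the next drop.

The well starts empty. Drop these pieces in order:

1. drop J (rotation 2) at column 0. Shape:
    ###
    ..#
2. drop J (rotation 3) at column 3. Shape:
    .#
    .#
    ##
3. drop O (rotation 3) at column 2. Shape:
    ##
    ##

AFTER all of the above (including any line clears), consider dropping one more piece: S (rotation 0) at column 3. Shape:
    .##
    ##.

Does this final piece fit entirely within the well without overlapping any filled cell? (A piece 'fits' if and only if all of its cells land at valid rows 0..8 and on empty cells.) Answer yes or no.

Drop 1: J rot2 at col 0 lands with bottom-row=0; cleared 0 line(s) (total 0); column heights now [2 2 2 0 0 0], max=2
Drop 2: J rot3 at col 3 lands with bottom-row=0; cleared 0 line(s) (total 0); column heights now [2 2 2 1 3 0], max=3
Drop 3: O rot3 at col 2 lands with bottom-row=2; cleared 0 line(s) (total 0); column heights now [2 2 4 4 3 0], max=4
Test piece S rot0 at col 3 (width 3): heights before test = [2 2 4 4 3 0]; fits = True

Answer: yes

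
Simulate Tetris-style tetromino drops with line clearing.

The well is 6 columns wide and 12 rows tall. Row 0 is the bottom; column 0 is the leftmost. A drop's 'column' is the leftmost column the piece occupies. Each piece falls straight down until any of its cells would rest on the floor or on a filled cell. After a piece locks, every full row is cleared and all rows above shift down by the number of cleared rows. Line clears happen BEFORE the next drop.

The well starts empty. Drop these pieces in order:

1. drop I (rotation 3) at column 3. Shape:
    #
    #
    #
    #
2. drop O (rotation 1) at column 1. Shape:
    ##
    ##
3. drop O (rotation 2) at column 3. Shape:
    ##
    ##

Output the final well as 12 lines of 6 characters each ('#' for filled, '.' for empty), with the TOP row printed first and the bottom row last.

Drop 1: I rot3 at col 3 lands with bottom-row=0; cleared 0 line(s) (total 0); column heights now [0 0 0 4 0 0], max=4
Drop 2: O rot1 at col 1 lands with bottom-row=0; cleared 0 line(s) (total 0); column heights now [0 2 2 4 0 0], max=4
Drop 3: O rot2 at col 3 lands with bottom-row=4; cleared 0 line(s) (total 0); column heights now [0 2 2 6 6 0], max=6

Answer: ......
......
......
......
......
......
...##.
...##.
...#..
...#..
.###..
.###..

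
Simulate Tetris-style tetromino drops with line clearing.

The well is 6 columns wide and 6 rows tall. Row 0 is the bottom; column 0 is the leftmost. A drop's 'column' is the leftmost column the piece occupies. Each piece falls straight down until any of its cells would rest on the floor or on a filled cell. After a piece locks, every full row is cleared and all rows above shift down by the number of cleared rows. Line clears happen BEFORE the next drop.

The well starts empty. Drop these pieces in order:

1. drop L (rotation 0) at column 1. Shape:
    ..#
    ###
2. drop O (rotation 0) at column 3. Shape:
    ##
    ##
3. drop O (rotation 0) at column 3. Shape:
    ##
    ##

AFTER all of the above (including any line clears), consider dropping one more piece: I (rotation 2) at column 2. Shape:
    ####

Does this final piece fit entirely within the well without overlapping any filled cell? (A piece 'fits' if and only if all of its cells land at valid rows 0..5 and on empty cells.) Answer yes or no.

Answer: no

Derivation:
Drop 1: L rot0 at col 1 lands with bottom-row=0; cleared 0 line(s) (total 0); column heights now [0 1 1 2 0 0], max=2
Drop 2: O rot0 at col 3 lands with bottom-row=2; cleared 0 line(s) (total 0); column heights now [0 1 1 4 4 0], max=4
Drop 3: O rot0 at col 3 lands with bottom-row=4; cleared 0 line(s) (total 0); column heights now [0 1 1 6 6 0], max=6
Test piece I rot2 at col 2 (width 4): heights before test = [0 1 1 6 6 0]; fits = False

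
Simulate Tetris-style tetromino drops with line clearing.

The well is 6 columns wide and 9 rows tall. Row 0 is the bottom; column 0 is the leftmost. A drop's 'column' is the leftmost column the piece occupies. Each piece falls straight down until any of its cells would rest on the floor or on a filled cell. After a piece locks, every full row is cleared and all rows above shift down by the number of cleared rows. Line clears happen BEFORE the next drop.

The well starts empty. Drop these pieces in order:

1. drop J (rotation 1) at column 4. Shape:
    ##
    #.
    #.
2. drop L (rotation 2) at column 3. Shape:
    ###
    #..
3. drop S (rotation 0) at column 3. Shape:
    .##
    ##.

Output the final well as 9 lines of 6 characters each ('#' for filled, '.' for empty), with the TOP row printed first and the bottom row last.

Drop 1: J rot1 at col 4 lands with bottom-row=0; cleared 0 line(s) (total 0); column heights now [0 0 0 0 3 3], max=3
Drop 2: L rot2 at col 3 lands with bottom-row=2; cleared 0 line(s) (total 0); column heights now [0 0 0 4 4 4], max=4
Drop 3: S rot0 at col 3 lands with bottom-row=4; cleared 0 line(s) (total 0); column heights now [0 0 0 5 6 6], max=6

Answer: ......
......
......
....##
...##.
...###
...###
....#.
....#.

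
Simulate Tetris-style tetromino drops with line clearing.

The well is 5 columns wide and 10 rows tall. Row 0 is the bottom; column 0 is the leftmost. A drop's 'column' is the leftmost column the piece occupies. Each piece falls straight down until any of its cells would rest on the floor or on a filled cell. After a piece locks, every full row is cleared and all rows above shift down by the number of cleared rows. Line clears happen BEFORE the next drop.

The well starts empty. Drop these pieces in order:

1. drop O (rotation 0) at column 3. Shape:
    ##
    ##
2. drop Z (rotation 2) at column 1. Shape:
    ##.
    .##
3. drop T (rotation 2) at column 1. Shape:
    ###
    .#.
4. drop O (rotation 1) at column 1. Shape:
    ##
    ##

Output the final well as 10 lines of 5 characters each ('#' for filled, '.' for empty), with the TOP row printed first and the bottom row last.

Answer: .....
.....
.##..
.##..
.###.
..#..
.##..
..##.
...##
...##

Derivation:
Drop 1: O rot0 at col 3 lands with bottom-row=0; cleared 0 line(s) (total 0); column heights now [0 0 0 2 2], max=2
Drop 2: Z rot2 at col 1 lands with bottom-row=2; cleared 0 line(s) (total 0); column heights now [0 4 4 3 2], max=4
Drop 3: T rot2 at col 1 lands with bottom-row=4; cleared 0 line(s) (total 0); column heights now [0 6 6 6 2], max=6
Drop 4: O rot1 at col 1 lands with bottom-row=6; cleared 0 line(s) (total 0); column heights now [0 8 8 6 2], max=8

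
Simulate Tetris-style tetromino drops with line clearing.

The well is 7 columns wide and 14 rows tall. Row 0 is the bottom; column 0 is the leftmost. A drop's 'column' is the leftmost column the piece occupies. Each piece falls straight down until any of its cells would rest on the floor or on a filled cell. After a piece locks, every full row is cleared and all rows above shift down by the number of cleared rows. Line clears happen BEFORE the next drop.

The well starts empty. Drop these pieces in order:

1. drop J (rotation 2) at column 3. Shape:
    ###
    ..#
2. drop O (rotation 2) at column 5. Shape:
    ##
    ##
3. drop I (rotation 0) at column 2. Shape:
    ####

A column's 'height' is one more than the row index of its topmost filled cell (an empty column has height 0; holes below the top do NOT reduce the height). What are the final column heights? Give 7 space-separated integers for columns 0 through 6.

Drop 1: J rot2 at col 3 lands with bottom-row=0; cleared 0 line(s) (total 0); column heights now [0 0 0 2 2 2 0], max=2
Drop 2: O rot2 at col 5 lands with bottom-row=2; cleared 0 line(s) (total 0); column heights now [0 0 0 2 2 4 4], max=4
Drop 3: I rot0 at col 2 lands with bottom-row=4; cleared 0 line(s) (total 0); column heights now [0 0 5 5 5 5 4], max=5

Answer: 0 0 5 5 5 5 4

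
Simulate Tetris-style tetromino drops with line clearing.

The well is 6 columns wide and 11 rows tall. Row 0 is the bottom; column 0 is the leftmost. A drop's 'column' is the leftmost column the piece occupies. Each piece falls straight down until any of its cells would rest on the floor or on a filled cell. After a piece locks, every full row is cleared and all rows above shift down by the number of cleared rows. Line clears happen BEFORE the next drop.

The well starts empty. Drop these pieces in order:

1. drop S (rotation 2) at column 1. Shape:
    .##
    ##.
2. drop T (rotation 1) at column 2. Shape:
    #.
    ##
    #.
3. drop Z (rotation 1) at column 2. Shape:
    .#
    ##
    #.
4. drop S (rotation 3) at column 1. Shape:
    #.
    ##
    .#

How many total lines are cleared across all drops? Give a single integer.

Answer: 0

Derivation:
Drop 1: S rot2 at col 1 lands with bottom-row=0; cleared 0 line(s) (total 0); column heights now [0 1 2 2 0 0], max=2
Drop 2: T rot1 at col 2 lands with bottom-row=2; cleared 0 line(s) (total 0); column heights now [0 1 5 4 0 0], max=5
Drop 3: Z rot1 at col 2 lands with bottom-row=5; cleared 0 line(s) (total 0); column heights now [0 1 7 8 0 0], max=8
Drop 4: S rot3 at col 1 lands with bottom-row=7; cleared 0 line(s) (total 0); column heights now [0 10 9 8 0 0], max=10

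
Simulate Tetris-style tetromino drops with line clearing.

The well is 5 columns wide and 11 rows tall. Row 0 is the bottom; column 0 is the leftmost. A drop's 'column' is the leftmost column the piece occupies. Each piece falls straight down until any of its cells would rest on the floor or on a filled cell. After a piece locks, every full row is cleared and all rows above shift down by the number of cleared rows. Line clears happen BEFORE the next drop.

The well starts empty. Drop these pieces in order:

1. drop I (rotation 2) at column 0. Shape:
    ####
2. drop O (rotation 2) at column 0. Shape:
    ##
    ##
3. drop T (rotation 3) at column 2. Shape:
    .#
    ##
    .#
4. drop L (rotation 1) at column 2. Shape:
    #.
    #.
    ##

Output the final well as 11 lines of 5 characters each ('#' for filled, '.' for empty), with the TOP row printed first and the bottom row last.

Answer: .....
.....
.....
.....
..#..
..#..
..##.
...#.
####.
##.#.
####.

Derivation:
Drop 1: I rot2 at col 0 lands with bottom-row=0; cleared 0 line(s) (total 0); column heights now [1 1 1 1 0], max=1
Drop 2: O rot2 at col 0 lands with bottom-row=1; cleared 0 line(s) (total 0); column heights now [3 3 1 1 0], max=3
Drop 3: T rot3 at col 2 lands with bottom-row=1; cleared 0 line(s) (total 0); column heights now [3 3 3 4 0], max=4
Drop 4: L rot1 at col 2 lands with bottom-row=4; cleared 0 line(s) (total 0); column heights now [3 3 7 5 0], max=7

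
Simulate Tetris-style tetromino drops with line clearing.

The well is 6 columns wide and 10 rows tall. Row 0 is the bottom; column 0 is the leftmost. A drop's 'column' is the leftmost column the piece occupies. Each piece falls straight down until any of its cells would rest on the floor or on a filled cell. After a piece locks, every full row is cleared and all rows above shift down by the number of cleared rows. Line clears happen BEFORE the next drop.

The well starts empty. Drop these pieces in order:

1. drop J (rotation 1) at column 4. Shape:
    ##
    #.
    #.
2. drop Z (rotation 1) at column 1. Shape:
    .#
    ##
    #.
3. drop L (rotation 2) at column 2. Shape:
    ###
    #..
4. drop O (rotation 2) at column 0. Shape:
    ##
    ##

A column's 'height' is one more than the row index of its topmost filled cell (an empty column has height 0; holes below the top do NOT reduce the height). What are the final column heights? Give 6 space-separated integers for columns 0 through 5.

Drop 1: J rot1 at col 4 lands with bottom-row=0; cleared 0 line(s) (total 0); column heights now [0 0 0 0 3 3], max=3
Drop 2: Z rot1 at col 1 lands with bottom-row=0; cleared 0 line(s) (total 0); column heights now [0 2 3 0 3 3], max=3
Drop 3: L rot2 at col 2 lands with bottom-row=3; cleared 0 line(s) (total 0); column heights now [0 2 5 5 5 3], max=5
Drop 4: O rot2 at col 0 lands with bottom-row=2; cleared 0 line(s) (total 0); column heights now [4 4 5 5 5 3], max=5

Answer: 4 4 5 5 5 3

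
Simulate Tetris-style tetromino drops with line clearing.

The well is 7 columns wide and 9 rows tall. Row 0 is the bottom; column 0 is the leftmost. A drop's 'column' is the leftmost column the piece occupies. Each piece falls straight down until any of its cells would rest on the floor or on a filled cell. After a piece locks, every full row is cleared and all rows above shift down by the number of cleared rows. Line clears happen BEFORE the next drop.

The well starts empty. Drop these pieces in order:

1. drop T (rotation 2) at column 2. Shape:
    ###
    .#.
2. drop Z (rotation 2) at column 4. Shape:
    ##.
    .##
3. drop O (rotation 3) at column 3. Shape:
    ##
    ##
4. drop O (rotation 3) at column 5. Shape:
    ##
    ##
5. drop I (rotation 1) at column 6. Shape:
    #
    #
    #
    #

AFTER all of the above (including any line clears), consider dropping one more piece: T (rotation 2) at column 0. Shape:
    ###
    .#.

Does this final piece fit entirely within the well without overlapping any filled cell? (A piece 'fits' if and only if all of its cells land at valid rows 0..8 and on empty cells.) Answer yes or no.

Drop 1: T rot2 at col 2 lands with bottom-row=0; cleared 0 line(s) (total 0); column heights now [0 0 2 2 2 0 0], max=2
Drop 2: Z rot2 at col 4 lands with bottom-row=1; cleared 0 line(s) (total 0); column heights now [0 0 2 2 3 3 2], max=3
Drop 3: O rot3 at col 3 lands with bottom-row=3; cleared 0 line(s) (total 0); column heights now [0 0 2 5 5 3 2], max=5
Drop 4: O rot3 at col 5 lands with bottom-row=3; cleared 0 line(s) (total 0); column heights now [0 0 2 5 5 5 5], max=5
Drop 5: I rot1 at col 6 lands with bottom-row=5; cleared 0 line(s) (total 0); column heights now [0 0 2 5 5 5 9], max=9
Test piece T rot2 at col 0 (width 3): heights before test = [0 0 2 5 5 5 9]; fits = True

Answer: yes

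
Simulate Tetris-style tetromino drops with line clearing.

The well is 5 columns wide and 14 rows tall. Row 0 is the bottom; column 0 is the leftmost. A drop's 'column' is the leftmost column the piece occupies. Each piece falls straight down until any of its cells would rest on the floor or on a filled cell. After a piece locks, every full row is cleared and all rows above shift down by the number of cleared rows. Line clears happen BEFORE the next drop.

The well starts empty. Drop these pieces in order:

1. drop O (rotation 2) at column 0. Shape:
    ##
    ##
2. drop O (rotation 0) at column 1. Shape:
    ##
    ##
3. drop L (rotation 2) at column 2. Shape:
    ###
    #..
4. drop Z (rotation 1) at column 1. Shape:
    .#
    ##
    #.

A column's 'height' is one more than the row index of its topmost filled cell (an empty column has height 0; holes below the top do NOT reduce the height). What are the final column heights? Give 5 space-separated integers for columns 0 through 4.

Drop 1: O rot2 at col 0 lands with bottom-row=0; cleared 0 line(s) (total 0); column heights now [2 2 0 0 0], max=2
Drop 2: O rot0 at col 1 lands with bottom-row=2; cleared 0 line(s) (total 0); column heights now [2 4 4 0 0], max=4
Drop 3: L rot2 at col 2 lands with bottom-row=4; cleared 0 line(s) (total 0); column heights now [2 4 6 6 6], max=6
Drop 4: Z rot1 at col 1 lands with bottom-row=5; cleared 0 line(s) (total 0); column heights now [2 7 8 6 6], max=8

Answer: 2 7 8 6 6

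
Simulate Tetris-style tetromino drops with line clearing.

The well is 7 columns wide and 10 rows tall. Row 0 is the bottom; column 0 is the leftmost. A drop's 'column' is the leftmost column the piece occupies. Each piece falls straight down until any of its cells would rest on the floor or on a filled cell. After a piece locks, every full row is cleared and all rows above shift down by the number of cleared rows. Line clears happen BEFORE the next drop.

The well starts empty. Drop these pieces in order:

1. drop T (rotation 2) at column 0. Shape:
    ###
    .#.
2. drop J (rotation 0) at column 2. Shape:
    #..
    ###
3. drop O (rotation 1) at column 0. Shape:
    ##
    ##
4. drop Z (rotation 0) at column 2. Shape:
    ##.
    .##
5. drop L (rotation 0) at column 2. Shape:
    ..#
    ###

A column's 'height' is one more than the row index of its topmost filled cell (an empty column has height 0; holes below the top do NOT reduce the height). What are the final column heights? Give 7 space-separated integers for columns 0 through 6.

Drop 1: T rot2 at col 0 lands with bottom-row=0; cleared 0 line(s) (total 0); column heights now [2 2 2 0 0 0 0], max=2
Drop 2: J rot0 at col 2 lands with bottom-row=2; cleared 0 line(s) (total 0); column heights now [2 2 4 3 3 0 0], max=4
Drop 3: O rot1 at col 0 lands with bottom-row=2; cleared 0 line(s) (total 0); column heights now [4 4 4 3 3 0 0], max=4
Drop 4: Z rot0 at col 2 lands with bottom-row=3; cleared 0 line(s) (total 0); column heights now [4 4 5 5 4 0 0], max=5
Drop 5: L rot0 at col 2 lands with bottom-row=5; cleared 0 line(s) (total 0); column heights now [4 4 6 6 7 0 0], max=7

Answer: 4 4 6 6 7 0 0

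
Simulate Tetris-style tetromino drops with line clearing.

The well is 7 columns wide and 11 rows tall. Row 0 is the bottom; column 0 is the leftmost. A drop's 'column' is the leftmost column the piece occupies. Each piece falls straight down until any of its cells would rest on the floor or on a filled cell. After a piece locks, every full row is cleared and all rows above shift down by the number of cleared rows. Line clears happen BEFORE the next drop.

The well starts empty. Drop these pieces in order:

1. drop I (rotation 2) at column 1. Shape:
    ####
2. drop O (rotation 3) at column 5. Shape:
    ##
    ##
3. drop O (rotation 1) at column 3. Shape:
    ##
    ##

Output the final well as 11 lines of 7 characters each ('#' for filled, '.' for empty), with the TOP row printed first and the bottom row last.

Drop 1: I rot2 at col 1 lands with bottom-row=0; cleared 0 line(s) (total 0); column heights now [0 1 1 1 1 0 0], max=1
Drop 2: O rot3 at col 5 lands with bottom-row=0; cleared 0 line(s) (total 0); column heights now [0 1 1 1 1 2 2], max=2
Drop 3: O rot1 at col 3 lands with bottom-row=1; cleared 0 line(s) (total 0); column heights now [0 1 1 3 3 2 2], max=3

Answer: .......
.......
.......
.......
.......
.......
.......
.......
...##..
...####
.######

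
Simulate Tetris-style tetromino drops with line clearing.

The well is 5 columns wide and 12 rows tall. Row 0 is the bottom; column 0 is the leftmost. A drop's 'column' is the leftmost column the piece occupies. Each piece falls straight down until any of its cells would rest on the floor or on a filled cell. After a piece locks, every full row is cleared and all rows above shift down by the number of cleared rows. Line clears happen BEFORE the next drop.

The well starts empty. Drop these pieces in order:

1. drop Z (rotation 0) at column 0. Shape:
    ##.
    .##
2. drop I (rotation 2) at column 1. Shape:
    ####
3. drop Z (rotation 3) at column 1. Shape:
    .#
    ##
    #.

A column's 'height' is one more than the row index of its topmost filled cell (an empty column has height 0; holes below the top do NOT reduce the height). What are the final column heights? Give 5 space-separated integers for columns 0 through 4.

Drop 1: Z rot0 at col 0 lands with bottom-row=0; cleared 0 line(s) (total 0); column heights now [2 2 1 0 0], max=2
Drop 2: I rot2 at col 1 lands with bottom-row=2; cleared 0 line(s) (total 0); column heights now [2 3 3 3 3], max=3
Drop 3: Z rot3 at col 1 lands with bottom-row=3; cleared 0 line(s) (total 0); column heights now [2 5 6 3 3], max=6

Answer: 2 5 6 3 3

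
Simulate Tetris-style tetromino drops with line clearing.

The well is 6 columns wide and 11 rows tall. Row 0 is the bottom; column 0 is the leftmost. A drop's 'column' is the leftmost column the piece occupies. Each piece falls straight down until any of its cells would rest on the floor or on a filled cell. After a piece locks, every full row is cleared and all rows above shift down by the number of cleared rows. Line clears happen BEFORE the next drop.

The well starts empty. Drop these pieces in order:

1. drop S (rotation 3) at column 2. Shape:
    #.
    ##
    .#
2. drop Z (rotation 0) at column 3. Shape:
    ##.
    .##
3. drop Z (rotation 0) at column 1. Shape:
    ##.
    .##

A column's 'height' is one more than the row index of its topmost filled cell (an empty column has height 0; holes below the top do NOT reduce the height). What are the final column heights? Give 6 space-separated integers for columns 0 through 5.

Answer: 0 5 5 4 3 2

Derivation:
Drop 1: S rot3 at col 2 lands with bottom-row=0; cleared 0 line(s) (total 0); column heights now [0 0 3 2 0 0], max=3
Drop 2: Z rot0 at col 3 lands with bottom-row=1; cleared 0 line(s) (total 0); column heights now [0 0 3 3 3 2], max=3
Drop 3: Z rot0 at col 1 lands with bottom-row=3; cleared 0 line(s) (total 0); column heights now [0 5 5 4 3 2], max=5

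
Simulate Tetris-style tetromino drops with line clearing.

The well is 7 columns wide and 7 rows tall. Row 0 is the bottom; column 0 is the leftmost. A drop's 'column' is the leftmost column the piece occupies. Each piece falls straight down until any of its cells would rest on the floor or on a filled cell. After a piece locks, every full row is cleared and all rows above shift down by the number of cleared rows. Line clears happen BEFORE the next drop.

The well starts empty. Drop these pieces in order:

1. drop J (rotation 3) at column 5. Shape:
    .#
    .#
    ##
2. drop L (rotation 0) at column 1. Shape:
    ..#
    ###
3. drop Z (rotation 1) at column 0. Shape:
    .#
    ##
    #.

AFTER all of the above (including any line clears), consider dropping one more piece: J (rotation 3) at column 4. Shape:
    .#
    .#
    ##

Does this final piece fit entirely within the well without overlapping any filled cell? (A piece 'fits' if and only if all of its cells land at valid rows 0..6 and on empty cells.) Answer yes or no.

Answer: yes

Derivation:
Drop 1: J rot3 at col 5 lands with bottom-row=0; cleared 0 line(s) (total 0); column heights now [0 0 0 0 0 1 3], max=3
Drop 2: L rot0 at col 1 lands with bottom-row=0; cleared 0 line(s) (total 0); column heights now [0 1 1 2 0 1 3], max=3
Drop 3: Z rot1 at col 0 lands with bottom-row=0; cleared 0 line(s) (total 0); column heights now [2 3 1 2 0 1 3], max=3
Test piece J rot3 at col 4 (width 2): heights before test = [2 3 1 2 0 1 3]; fits = True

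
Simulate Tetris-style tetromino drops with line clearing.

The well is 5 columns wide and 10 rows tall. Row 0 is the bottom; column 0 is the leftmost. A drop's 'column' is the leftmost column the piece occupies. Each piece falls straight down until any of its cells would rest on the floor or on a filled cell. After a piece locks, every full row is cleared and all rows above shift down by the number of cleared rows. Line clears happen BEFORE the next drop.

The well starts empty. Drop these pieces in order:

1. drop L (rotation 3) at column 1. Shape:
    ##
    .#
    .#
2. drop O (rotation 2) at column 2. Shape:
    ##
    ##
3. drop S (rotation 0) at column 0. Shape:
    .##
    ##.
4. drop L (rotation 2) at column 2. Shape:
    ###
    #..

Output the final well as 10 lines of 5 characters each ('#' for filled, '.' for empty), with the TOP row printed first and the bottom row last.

Answer: .....
.....
..###
..#..
.##..
####.
..##.
.##..
..#..
..#..

Derivation:
Drop 1: L rot3 at col 1 lands with bottom-row=0; cleared 0 line(s) (total 0); column heights now [0 3 3 0 0], max=3
Drop 2: O rot2 at col 2 lands with bottom-row=3; cleared 0 line(s) (total 0); column heights now [0 3 5 5 0], max=5
Drop 3: S rot0 at col 0 lands with bottom-row=4; cleared 0 line(s) (total 0); column heights now [5 6 6 5 0], max=6
Drop 4: L rot2 at col 2 lands with bottom-row=6; cleared 0 line(s) (total 0); column heights now [5 6 8 8 8], max=8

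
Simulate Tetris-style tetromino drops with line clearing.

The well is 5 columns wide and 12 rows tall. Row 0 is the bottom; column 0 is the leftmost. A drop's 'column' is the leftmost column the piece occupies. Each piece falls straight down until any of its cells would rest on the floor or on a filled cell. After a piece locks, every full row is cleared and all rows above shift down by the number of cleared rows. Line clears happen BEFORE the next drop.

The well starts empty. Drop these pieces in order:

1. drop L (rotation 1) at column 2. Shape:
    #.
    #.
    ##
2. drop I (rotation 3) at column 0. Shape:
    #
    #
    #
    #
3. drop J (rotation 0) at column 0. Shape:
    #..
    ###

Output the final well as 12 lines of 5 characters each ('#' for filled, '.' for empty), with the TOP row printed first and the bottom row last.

Drop 1: L rot1 at col 2 lands with bottom-row=0; cleared 0 line(s) (total 0); column heights now [0 0 3 1 0], max=3
Drop 2: I rot3 at col 0 lands with bottom-row=0; cleared 0 line(s) (total 0); column heights now [4 0 3 1 0], max=4
Drop 3: J rot0 at col 0 lands with bottom-row=4; cleared 0 line(s) (total 0); column heights now [6 5 5 1 0], max=6

Answer: .....
.....
.....
.....
.....
.....
#....
###..
#....
#.#..
#.#..
#.##.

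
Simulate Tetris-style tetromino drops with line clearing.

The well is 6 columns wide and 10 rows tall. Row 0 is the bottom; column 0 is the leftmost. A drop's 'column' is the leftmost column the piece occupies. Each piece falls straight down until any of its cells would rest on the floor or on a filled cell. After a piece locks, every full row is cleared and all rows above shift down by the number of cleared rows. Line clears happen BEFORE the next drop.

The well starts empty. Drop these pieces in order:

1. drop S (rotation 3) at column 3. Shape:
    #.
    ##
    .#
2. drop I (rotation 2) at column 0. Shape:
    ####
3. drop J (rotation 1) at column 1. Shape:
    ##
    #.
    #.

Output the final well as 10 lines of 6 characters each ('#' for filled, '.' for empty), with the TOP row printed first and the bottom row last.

Drop 1: S rot3 at col 3 lands with bottom-row=0; cleared 0 line(s) (total 0); column heights now [0 0 0 3 2 0], max=3
Drop 2: I rot2 at col 0 lands with bottom-row=3; cleared 0 line(s) (total 0); column heights now [4 4 4 4 2 0], max=4
Drop 3: J rot1 at col 1 lands with bottom-row=4; cleared 0 line(s) (total 0); column heights now [4 7 7 4 2 0], max=7

Answer: ......
......
......
.##...
.#....
.#....
####..
...#..
...##.
....#.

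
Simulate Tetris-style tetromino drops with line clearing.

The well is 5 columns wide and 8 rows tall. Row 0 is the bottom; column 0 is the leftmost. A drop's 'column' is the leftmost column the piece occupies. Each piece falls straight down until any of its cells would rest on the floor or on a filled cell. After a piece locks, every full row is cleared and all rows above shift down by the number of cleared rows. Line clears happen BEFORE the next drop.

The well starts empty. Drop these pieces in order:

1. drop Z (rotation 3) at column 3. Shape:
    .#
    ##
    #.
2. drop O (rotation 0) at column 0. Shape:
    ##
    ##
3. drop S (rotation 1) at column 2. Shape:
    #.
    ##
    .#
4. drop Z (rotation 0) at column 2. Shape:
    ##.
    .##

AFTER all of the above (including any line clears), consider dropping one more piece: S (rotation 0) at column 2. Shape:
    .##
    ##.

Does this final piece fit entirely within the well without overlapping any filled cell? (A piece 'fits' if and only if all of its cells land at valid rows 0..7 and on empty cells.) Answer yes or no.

Drop 1: Z rot3 at col 3 lands with bottom-row=0; cleared 0 line(s) (total 0); column heights now [0 0 0 2 3], max=3
Drop 2: O rot0 at col 0 lands with bottom-row=0; cleared 0 line(s) (total 0); column heights now [2 2 0 2 3], max=3
Drop 3: S rot1 at col 2 lands with bottom-row=2; cleared 0 line(s) (total 0); column heights now [2 2 5 4 3], max=5
Drop 4: Z rot0 at col 2 lands with bottom-row=4; cleared 0 line(s) (total 0); column heights now [2 2 6 6 5], max=6
Test piece S rot0 at col 2 (width 3): heights before test = [2 2 6 6 5]; fits = True

Answer: yes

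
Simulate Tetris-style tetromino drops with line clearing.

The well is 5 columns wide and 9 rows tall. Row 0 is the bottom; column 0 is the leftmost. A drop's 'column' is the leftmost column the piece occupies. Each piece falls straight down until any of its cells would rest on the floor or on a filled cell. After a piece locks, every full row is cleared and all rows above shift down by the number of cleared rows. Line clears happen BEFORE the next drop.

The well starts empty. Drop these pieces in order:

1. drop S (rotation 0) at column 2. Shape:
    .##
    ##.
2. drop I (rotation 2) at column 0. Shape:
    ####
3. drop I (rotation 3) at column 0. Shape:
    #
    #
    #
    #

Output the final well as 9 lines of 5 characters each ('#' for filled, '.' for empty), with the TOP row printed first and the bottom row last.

Answer: .....
.....
#....
#....
#....
#....
####.
...##
..##.

Derivation:
Drop 1: S rot0 at col 2 lands with bottom-row=0; cleared 0 line(s) (total 0); column heights now [0 0 1 2 2], max=2
Drop 2: I rot2 at col 0 lands with bottom-row=2; cleared 0 line(s) (total 0); column heights now [3 3 3 3 2], max=3
Drop 3: I rot3 at col 0 lands with bottom-row=3; cleared 0 line(s) (total 0); column heights now [7 3 3 3 2], max=7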